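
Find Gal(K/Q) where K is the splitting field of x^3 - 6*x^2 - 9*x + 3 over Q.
Gal(K/Q) = S_3 (symmetric group of order 6)

Compute the discriminant of x^3 + (-6)*x^2 + (-9)*x + (3): Δ = 11097. Since Δ is not a rational square, the Galois group is not contained in A_3; it must be the full S_3 (irreducibility of the cubic rules out anything smaller).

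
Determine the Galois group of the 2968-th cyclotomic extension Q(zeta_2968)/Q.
|Gal(Q(zeta_2968)/Q)| = phi(2968) = 1248; group ≅ (Z/2968Z)^* ≅ Z/2Z × Z/2Z × Z/6Z × Z/52Z

The n-th cyclotomic polynomial Φ_2968(x) is the minimal polynomial of zeta_2968 over Q and has degree phi(2968) = 1248. So Q(zeta_2968) is a degree-1248 Galois extension with Galois group (Z/2968Z)^*. By CRT, (Z/2968Z)^* ≅ (Z/8Z)^* × (Z/7Z)^* × (Z/53Z)^*. Each prime-power unit group is (Z/8Z)^* ≅ Z/2Z × Z/2Z; (Z/7Z)^* ≅ Z/6Z; (Z/53Z)^* ≅ Z/52Z. Hence Gal(Q(zeta_2968)/Q) ≅ Z/2Z × Z/2Z × Z/6Z × Z/52Z.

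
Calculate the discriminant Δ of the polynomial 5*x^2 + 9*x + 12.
Δ = -159

For a quadratic a x^2 + b x + c the discriminant is Δ = b^2 - 4ac = (9)^2 - 4*(5)*(12) = 81 - (240) = -159.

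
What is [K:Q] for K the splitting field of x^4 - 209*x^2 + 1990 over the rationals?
[K:Q] = 4

f factors as (x^2 - 199)(x^2 - 10); the splitting field is K = Q(sqrt(199), sqrt(10)). Since 199, 10, and 1990 are all non-squares in Q, the three subfields Q(sqrt(199)), Q(sqrt(10)), Q(sqrt(1990)) are distinct degree-2 extensions, so [K:Q] = 4 (Klein four Galois group).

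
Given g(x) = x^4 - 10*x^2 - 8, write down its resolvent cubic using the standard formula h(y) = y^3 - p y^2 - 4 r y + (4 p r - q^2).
h(y) = y^3 + 10*y^2 + 32*y + 320

Identify coefficients: p = -10, q = 0, r = -8.
Plug into h(y) = y^3 - p y^2 - 4 r y + (4 p r - q^2):
  h(y) = y^3 - (-10) y^2 - 4*(-8) y + (4*(-10)*(-8) - (0)^2)
       = y^3 + (10) y^2 + (32) y + (320).
Simplifying: h(y) = y^3 + 10*y^2 + 32*y + 320.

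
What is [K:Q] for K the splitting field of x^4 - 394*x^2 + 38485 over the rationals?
[K:Q] = 4

f factors as (x^2 - 179)(x^2 - 215); the splitting field is K = Q(sqrt(179), sqrt(215)). Since 179, 215, and 38485 are all non-squares in Q, the three subfields Q(sqrt(179)), Q(sqrt(215)), Q(sqrt(38485)) are distinct degree-2 extensions, so [K:Q] = 4 (Klein four Galois group).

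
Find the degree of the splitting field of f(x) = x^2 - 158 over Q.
[K:Q] = 2

The polynomial x^2 - 158 is irreducible over Q since 158 is not a perfect square. Its splitting field is Q(sqrt(158)), which has degree 2 over Q.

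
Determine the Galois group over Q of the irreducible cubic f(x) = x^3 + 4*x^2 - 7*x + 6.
Gal(K/Q) = S_3 (symmetric group of order 6)

Compute the discriminant of x^3 + (4)*x^2 + (-7)*x + (6): Δ = -3376. Since Δ is not a rational square, the Galois group is not contained in A_3; it must be the full S_3 (irreducibility of the cubic rules out anything smaller).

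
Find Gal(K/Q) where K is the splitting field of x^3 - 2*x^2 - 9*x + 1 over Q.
Gal(K/Q) = S_3 (symmetric group of order 6)

Compute the discriminant of x^3 + (-2)*x^2 + (-9)*x + (1): Δ = 3569. Since Δ is not a rational square, the Galois group is not contained in A_3; it must be the full S_3 (irreducibility of the cubic rules out anything smaller).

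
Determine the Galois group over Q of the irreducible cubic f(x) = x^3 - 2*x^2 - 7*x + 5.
Gal(K/Q) = S_3 (symmetric group of order 6)

Compute the discriminant of x^3 + (-2)*x^2 + (-7)*x + (5): Δ = 2313. Since Δ is not a rational square, the Galois group is not contained in A_3; it must be the full S_3 (irreducibility of the cubic rules out anything smaller).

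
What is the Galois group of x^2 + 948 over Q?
Gal(K/Q) = Z/2Z (cyclic of order 2)

x^2 + 948 is irreducible over Q since -948 is not a rational square. The splitting field Q(sqrt(-948)) has degree 2 over Q, and its unique nontrivial automorphism is sqrt(-948) ↦ -sqrt(-948). Hence Gal(Q(sqrt(-948))/Q) = Z/2Z.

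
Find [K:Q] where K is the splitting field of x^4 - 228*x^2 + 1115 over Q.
[K:Q] = 4

f factors as (x^2 - 223)(x^2 - 5); the splitting field is K = Q(sqrt(223), sqrt(5)). Since 223, 5, and 1115 are all non-squares in Q, the three subfields Q(sqrt(223)), Q(sqrt(5)), Q(sqrt(1115)) are distinct degree-2 extensions, so [K:Q] = 4 (Klein four Galois group).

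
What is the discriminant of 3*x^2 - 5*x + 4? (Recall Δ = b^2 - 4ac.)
Δ = -23

For a quadratic a x^2 + b x + c the discriminant is Δ = b^2 - 4ac = (-5)^2 - 4*(3)*(4) = 25 - (48) = -23.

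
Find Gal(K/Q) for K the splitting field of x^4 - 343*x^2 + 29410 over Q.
Gal(K/Q) = V_4 (Klein four-group, Z/2Z × Z/2Z)

f factors as (x^2 - 170)(x^2 - 173), so the splitting field is K = Q(sqrt(170), sqrt(173)). The elements 170, 173, 29410 are all non-squares in Q, so sqrt(170) and sqrt(173) generate independent quadratic extensions. Thus [K:Q] = 4 and Gal(K/Q) is generated by the two order-2 automorphisms sqrt(170) ↦ -sqrt(170) and sqrt(173) ↦ -sqrt(173), giving V_4.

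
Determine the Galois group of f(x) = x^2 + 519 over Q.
Gal(K/Q) = Z/2Z (cyclic of order 2)

x^2 + 519 is irreducible over Q since -519 is not a rational square. The splitting field Q(sqrt(-519)) has degree 2 over Q, and its unique nontrivial automorphism is sqrt(-519) ↦ -sqrt(-519). Hence Gal(Q(sqrt(-519))/Q) = Z/2Z.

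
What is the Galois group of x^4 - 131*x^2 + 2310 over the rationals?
Gal(K/Q) = V_4 (Klein four-group, Z/2Z × Z/2Z)

f factors as (x^2 - 110)(x^2 - 21), so the splitting field is K = Q(sqrt(110), sqrt(21)). The elements 110, 21, 2310 are all non-squares in Q, so sqrt(110) and sqrt(21) generate independent quadratic extensions. Thus [K:Q] = 4 and Gal(K/Q) is generated by the two order-2 automorphisms sqrt(110) ↦ -sqrt(110) and sqrt(21) ↦ -sqrt(21), giving V_4.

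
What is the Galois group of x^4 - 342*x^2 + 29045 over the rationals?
Gal(K/Q) = V_4 (Klein four-group, Z/2Z × Z/2Z)

f factors as (x^2 - 185)(x^2 - 157), so the splitting field is K = Q(sqrt(185), sqrt(157)). The elements 185, 157, 29045 are all non-squares in Q, so sqrt(185) and sqrt(157) generate independent quadratic extensions. Thus [K:Q] = 4 and Gal(K/Q) is generated by the two order-2 automorphisms sqrt(185) ↦ -sqrt(185) and sqrt(157) ↦ -sqrt(157), giving V_4.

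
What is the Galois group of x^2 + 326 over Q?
Gal(K/Q) = Z/2Z (cyclic of order 2)

x^2 + 326 is irreducible over Q since -326 is not a rational square. The splitting field Q(sqrt(-326)) has degree 2 over Q, and its unique nontrivial automorphism is sqrt(-326) ↦ -sqrt(-326). Hence Gal(Q(sqrt(-326))/Q) = Z/2Z.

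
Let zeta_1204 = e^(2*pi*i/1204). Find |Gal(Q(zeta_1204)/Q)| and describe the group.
|Gal(Q(zeta_1204)/Q)| = phi(1204) = 504; group ≅ (Z/1204Z)^* ≅ Z/2Z × Z/6Z × Z/42Z

The n-th cyclotomic polynomial Φ_1204(x) is the minimal polynomial of zeta_1204 over Q and has degree phi(1204) = 504. So Q(zeta_1204) is a degree-504 Galois extension with Galois group (Z/1204Z)^*. By CRT, (Z/1204Z)^* ≅ (Z/4Z)^* × (Z/7Z)^* × (Z/43Z)^*. Each prime-power unit group is (Z/4Z)^* ≅ Z/2Z; (Z/7Z)^* ≅ Z/6Z; (Z/43Z)^* ≅ Z/42Z. Hence Gal(Q(zeta_1204)/Q) ≅ Z/2Z × Z/6Z × Z/42Z.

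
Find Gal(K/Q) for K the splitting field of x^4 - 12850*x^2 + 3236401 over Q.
Gal(K/Q) = Z/2Z (cyclic of order 2)

f factors as (x^2 - 257)(x^2 - 12593), so the splitting field is K = Q(sqrt(257), sqrt(12593)). The squarefree part of 257 is 257 and the squarefree part of 12593 is also 257, so sqrt(257) and sqrt(12593) are both rational multiples of sqrt(257). Hence Q(sqrt(257)) = Q(sqrt(12593)) = Q(sqrt(257)), and the splitting field collapses to a single degree-2 extension with Galois group Z/2Z.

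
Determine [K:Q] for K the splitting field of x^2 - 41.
[K:Q] = 2

The polynomial x^2 - 41 is irreducible over Q since 41 is not a perfect square. Its splitting field is Q(sqrt(41)), which has degree 2 over Q.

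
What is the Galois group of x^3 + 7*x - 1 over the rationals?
Gal(K/Q) = S_3 (symmetric group of order 6)

Compute the discriminant of x^3 + (0)*x^2 + (7)*x + (-1): Δ = -1399. Since Δ is not a rational square, the Galois group is not contained in A_3; it must be the full S_3 (irreducibility of the cubic rules out anything smaller).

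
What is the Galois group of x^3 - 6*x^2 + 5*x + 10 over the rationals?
Gal(K/Q) = S_3 (symmetric group of order 6)

Compute the discriminant of x^3 + (-6)*x^2 + (5)*x + (10): Δ = 940. Since Δ is not a rational square, the Galois group is not contained in A_3; it must be the full S_3 (irreducibility of the cubic rules out anything smaller).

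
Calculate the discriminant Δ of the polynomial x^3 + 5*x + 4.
Δ = -932

For a depressed cubic x^3 + p x + q the discriminant is Δ = -4 p^3 - 27 q^2 = -4*(5)^3 - 27*(4)^2 = -500 - 432 = -932.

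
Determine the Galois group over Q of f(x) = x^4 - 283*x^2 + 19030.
Gal(K/Q) = V_4 (Klein four-group, Z/2Z × Z/2Z)

f factors as (x^2 - 110)(x^2 - 173), so the splitting field is K = Q(sqrt(110), sqrt(173)). The elements 110, 173, 19030 are all non-squares in Q, so sqrt(110) and sqrt(173) generate independent quadratic extensions. Thus [K:Q] = 4 and Gal(K/Q) is generated by the two order-2 automorphisms sqrt(110) ↦ -sqrt(110) and sqrt(173) ↦ -sqrt(173), giving V_4.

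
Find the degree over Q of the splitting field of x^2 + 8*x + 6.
[K:Q] = 2

The discriminant of x^2 + (8)*x + (6) is b^2 - 4c = 64 - (24) = 40. Since 40 is not a perfect square in Q, the polynomial is irreducible over Q. Its two roots generate a degree-2 extension, so [K:Q] = 2.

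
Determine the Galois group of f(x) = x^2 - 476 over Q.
Gal(K/Q) = Z/2Z (cyclic of order 2)

x^2 - 476 is irreducible over Q since 476 is not a rational square. The splitting field Q(sqrt(476)) has degree 2 over Q, and its unique nontrivial automorphism is sqrt(476) ↦ -sqrt(476). Hence Gal(Q(sqrt(476))/Q) = Z/2Z.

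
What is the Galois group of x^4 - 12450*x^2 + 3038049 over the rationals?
Gal(K/Q) = Z/2Z (cyclic of order 2)

f factors as (x^2 - 249)(x^2 - 12201), so the splitting field is K = Q(sqrt(249), sqrt(12201)). The squarefree part of 249 is 249 and the squarefree part of 12201 is also 249, so sqrt(249) and sqrt(12201) are both rational multiples of sqrt(249). Hence Q(sqrt(249)) = Q(sqrt(12201)) = Q(sqrt(249)), and the splitting field collapses to a single degree-2 extension with Galois group Z/2Z.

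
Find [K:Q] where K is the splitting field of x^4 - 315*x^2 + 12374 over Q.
[K:Q] = 4

f factors as (x^2 - 46)(x^2 - 269); the splitting field is K = Q(sqrt(46), sqrt(269)). Since 46, 269, and 12374 are all non-squares in Q, the three subfields Q(sqrt(46)), Q(sqrt(269)), Q(sqrt(12374)) are distinct degree-2 extensions, so [K:Q] = 4 (Klein four Galois group).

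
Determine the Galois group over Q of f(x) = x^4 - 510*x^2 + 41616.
Gal(K/Q) = Z/2Z (cyclic of order 2)

f factors as (x^2 - 102)(x^2 - 408), so the splitting field is K = Q(sqrt(102), sqrt(408)). The squarefree part of 102 is 102 and the squarefree part of 408 is also 102, so sqrt(102) and sqrt(408) are both rational multiples of sqrt(102). Hence Q(sqrt(102)) = Q(sqrt(408)) = Q(sqrt(102)), and the splitting field collapses to a single degree-2 extension with Galois group Z/2Z.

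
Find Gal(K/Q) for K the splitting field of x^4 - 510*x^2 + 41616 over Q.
Gal(K/Q) = Z/2Z (cyclic of order 2)

f factors as (x^2 - 408)(x^2 - 102), so the splitting field is K = Q(sqrt(408), sqrt(102)). The squarefree part of 408 is 102 and the squarefree part of 102 is also 102, so sqrt(408) and sqrt(102) are both rational multiples of sqrt(102). Hence Q(sqrt(408)) = Q(sqrt(102)) = Q(sqrt(102)), and the splitting field collapses to a single degree-2 extension with Galois group Z/2Z.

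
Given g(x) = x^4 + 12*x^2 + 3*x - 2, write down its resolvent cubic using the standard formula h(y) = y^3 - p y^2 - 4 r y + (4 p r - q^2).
h(y) = y^3 - 12*y^2 + 8*y - 105

Identify coefficients: p = 12, q = 3, r = -2.
Plug into h(y) = y^3 - p y^2 - 4 r y + (4 p r - q^2):
  h(y) = y^3 - (12) y^2 - 4*(-2) y + (4*(12)*(-2) - (3)^2)
       = y^3 + (-12) y^2 + (8) y + (-105).
Simplifying: h(y) = y^3 - 12*y^2 + 8*y - 105.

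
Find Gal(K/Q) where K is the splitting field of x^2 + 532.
Gal(K/Q) = Z/2Z (cyclic of order 2)

x^2 + 532 is irreducible over Q since -532 is not a rational square. The splitting field Q(sqrt(-532)) has degree 2 over Q, and its unique nontrivial automorphism is sqrt(-532) ↦ -sqrt(-532). Hence Gal(Q(sqrt(-532))/Q) = Z/2Z.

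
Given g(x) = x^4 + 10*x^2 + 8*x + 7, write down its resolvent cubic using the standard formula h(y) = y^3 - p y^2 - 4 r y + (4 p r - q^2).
h(y) = y^3 - 10*y^2 - 28*y + 216

Identify coefficients: p = 10, q = 8, r = 7.
Plug into h(y) = y^3 - p y^2 - 4 r y + (4 p r - q^2):
  h(y) = y^3 - (10) y^2 - 4*(7) y + (4*(10)*(7) - (8)^2)
       = y^3 + (-10) y^2 + (-28) y + (216).
Simplifying: h(y) = y^3 - 10*y^2 - 28*y + 216.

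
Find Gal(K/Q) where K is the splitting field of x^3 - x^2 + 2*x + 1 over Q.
Gal(K/Q) = S_3 (symmetric group of order 6)

Compute the discriminant of x^3 + (-1)*x^2 + (2)*x + (1): Δ = -87. Since Δ is not a rational square, the Galois group is not contained in A_3; it must be the full S_3 (irreducibility of the cubic rules out anything smaller).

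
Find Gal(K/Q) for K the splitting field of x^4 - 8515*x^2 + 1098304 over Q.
Gal(K/Q) = Z/2Z (cyclic of order 2)

f factors as (x^2 - 8384)(x^2 - 131), so the splitting field is K = Q(sqrt(8384), sqrt(131)). The squarefree part of 8384 is 131 and the squarefree part of 131 is also 131, so sqrt(8384) and sqrt(131) are both rational multiples of sqrt(131). Hence Q(sqrt(8384)) = Q(sqrt(131)) = Q(sqrt(131)), and the splitting field collapses to a single degree-2 extension with Galois group Z/2Z.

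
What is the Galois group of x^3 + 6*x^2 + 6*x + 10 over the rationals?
Gal(K/Q) = S_3 (symmetric group of order 6)

Compute the discriminant of x^3 + (6)*x^2 + (6)*x + (10): Δ = -4428. Since Δ is not a rational square, the Galois group is not contained in A_3; it must be the full S_3 (irreducibility of the cubic rules out anything smaller).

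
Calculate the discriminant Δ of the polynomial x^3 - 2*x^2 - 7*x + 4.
Δ = 2272

For x^3 + a x^2 + b x + c the discriminant is Δ = 18 a b c - 4 a^3 c + a^2 b^2 - 4 b^3 - 27 c^2.
Plug a = -2, b = -7, c = 4:
  18*(-2)*(-7)*(4) - 4*(-2)^3*(4) + (-2)^2*(-7)^2 - 4*(-7)^3 - 27*(4)^2
  = 1008 + (128) + 196 + (1372) + (-432)
  = 2272.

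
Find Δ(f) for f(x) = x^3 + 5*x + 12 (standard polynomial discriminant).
Δ = -4388

For a depressed cubic x^3 + p x + q the discriminant is Δ = -4 p^3 - 27 q^2 = -4*(5)^3 - 27*(12)^2 = -500 - 3888 = -4388.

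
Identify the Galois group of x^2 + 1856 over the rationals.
Gal(K/Q) = Z/2Z (cyclic of order 2)

x^2 + 1856 is irreducible over Q since -1856 is not a rational square. The splitting field Q(sqrt(-1856)) has degree 2 over Q, and its unique nontrivial automorphism is sqrt(-1856) ↦ -sqrt(-1856). Hence Gal(Q(sqrt(-1856))/Q) = Z/2Z.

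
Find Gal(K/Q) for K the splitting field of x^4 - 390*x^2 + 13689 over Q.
Gal(K/Q) = Z/2Z (cyclic of order 2)

f factors as (x^2 - 39)(x^2 - 351), so the splitting field is K = Q(sqrt(39), sqrt(351)). The squarefree part of 39 is 39 and the squarefree part of 351 is also 39, so sqrt(39) and sqrt(351) are both rational multiples of sqrt(39). Hence Q(sqrt(39)) = Q(sqrt(351)) = Q(sqrt(39)), and the splitting field collapses to a single degree-2 extension with Galois group Z/2Z.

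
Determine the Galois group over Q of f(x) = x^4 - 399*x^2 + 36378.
Gal(K/Q) = V_4 (Klein four-group, Z/2Z × Z/2Z)

f factors as (x^2 - 258)(x^2 - 141), so the splitting field is K = Q(sqrt(258), sqrt(141)). The elements 258, 141, 36378 are all non-squares in Q, so sqrt(258) and sqrt(141) generate independent quadratic extensions. Thus [K:Q] = 4 and Gal(K/Q) is generated by the two order-2 automorphisms sqrt(258) ↦ -sqrt(258) and sqrt(141) ↦ -sqrt(141), giving V_4.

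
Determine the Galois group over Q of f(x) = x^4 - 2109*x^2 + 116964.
Gal(K/Q) = Z/2Z (cyclic of order 2)

f factors as (x^2 - 2052)(x^2 - 57), so the splitting field is K = Q(sqrt(2052), sqrt(57)). The squarefree part of 2052 is 57 and the squarefree part of 57 is also 57, so sqrt(2052) and sqrt(57) are both rational multiples of sqrt(57). Hence Q(sqrt(2052)) = Q(sqrt(57)) = Q(sqrt(57)), and the splitting field collapses to a single degree-2 extension with Galois group Z/2Z.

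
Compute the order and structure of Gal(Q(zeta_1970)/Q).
|Gal(Q(zeta_1970)/Q)| = phi(1970) = 784; group ≅ (Z/1970Z)^* ≅ Z/4Z × Z/196Z

The n-th cyclotomic polynomial Φ_1970(x) is the minimal polynomial of zeta_1970 over Q and has degree phi(1970) = 784. So Q(zeta_1970) is a degree-784 Galois extension with Galois group (Z/1970Z)^*. By CRT, (Z/1970Z)^* ≅ (Z/2Z)^* × (Z/5Z)^* × (Z/197Z)^*. Each prime-power unit group is (Z/2Z)^* ≅ trivial group (order 1); (Z/5Z)^* ≅ Z/4Z; (Z/197Z)^* ≅ Z/196Z. Hence Gal(Q(zeta_1970)/Q) ≅ Z/4Z × Z/196Z.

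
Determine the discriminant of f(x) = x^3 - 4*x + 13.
Δ = -4307

For a depressed cubic x^3 + p x + q the discriminant is Δ = -4 p^3 - 27 q^2 = -4*(-4)^3 - 27*(13)^2 = 256 - 4563 = -4307.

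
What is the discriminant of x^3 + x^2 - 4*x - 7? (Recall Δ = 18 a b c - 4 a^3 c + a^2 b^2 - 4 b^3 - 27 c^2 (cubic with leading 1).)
Δ = -519

For x^3 + a x^2 + b x + c the discriminant is Δ = 18 a b c - 4 a^3 c + a^2 b^2 - 4 b^3 - 27 c^2.
Plug a = 1, b = -4, c = -7:
  18*(1)*(-4)*(-7) - 4*(1)^3*(-7) + (1)^2*(-4)^2 - 4*(-4)^3 - 27*(-7)^2
  = 504 + (28) + 16 + (256) + (-1323)
  = -519.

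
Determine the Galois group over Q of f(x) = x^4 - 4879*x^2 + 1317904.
Gal(K/Q) = Z/2Z (cyclic of order 2)

f factors as (x^2 - 4592)(x^2 - 287), so the splitting field is K = Q(sqrt(4592), sqrt(287)). The squarefree part of 4592 is 287 and the squarefree part of 287 is also 287, so sqrt(4592) and sqrt(287) are both rational multiples of sqrt(287). Hence Q(sqrt(4592)) = Q(sqrt(287)) = Q(sqrt(287)), and the splitting field collapses to a single degree-2 extension with Galois group Z/2Z.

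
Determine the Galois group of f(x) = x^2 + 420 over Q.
Gal(K/Q) = Z/2Z (cyclic of order 2)

x^2 + 420 is irreducible over Q since -420 is not a rational square. The splitting field Q(sqrt(-420)) has degree 2 over Q, and its unique nontrivial automorphism is sqrt(-420) ↦ -sqrt(-420). Hence Gal(Q(sqrt(-420))/Q) = Z/2Z.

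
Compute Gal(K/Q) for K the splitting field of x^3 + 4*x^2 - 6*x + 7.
Gal(K/Q) = S_3 (symmetric group of order 6)

Compute the discriminant of x^3 + (4)*x^2 + (-6)*x + (7): Δ = -4699. Since Δ is not a rational square, the Galois group is not contained in A_3; it must be the full S_3 (irreducibility of the cubic rules out anything smaller).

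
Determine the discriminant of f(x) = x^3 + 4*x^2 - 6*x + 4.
Δ = -1744

For x^3 + a x^2 + b x + c the discriminant is Δ = 18 a b c - 4 a^3 c + a^2 b^2 - 4 b^3 - 27 c^2.
Plug a = 4, b = -6, c = 4:
  18*(4)*(-6)*(4) - 4*(4)^3*(4) + (4)^2*(-6)^2 - 4*(-6)^3 - 27*(4)^2
  = -1728 + (-1024) + 576 + (864) + (-432)
  = -1744.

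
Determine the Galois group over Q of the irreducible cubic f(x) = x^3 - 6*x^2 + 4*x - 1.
Gal(K/Q) = S_3 (symmetric group of order 6)

Compute the discriminant of x^3 + (-6)*x^2 + (4)*x + (-1): Δ = -139. Since Δ is not a rational square, the Galois group is not contained in A_3; it must be the full S_3 (irreducibility of the cubic rules out anything smaller).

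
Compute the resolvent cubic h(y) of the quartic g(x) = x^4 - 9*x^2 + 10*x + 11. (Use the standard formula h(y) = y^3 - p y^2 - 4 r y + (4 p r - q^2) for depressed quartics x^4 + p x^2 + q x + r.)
h(y) = y^3 + 9*y^2 - 44*y - 496

Identify coefficients: p = -9, q = 10, r = 11.
Plug into h(y) = y^3 - p y^2 - 4 r y + (4 p r - q^2):
  h(y) = y^3 - (-9) y^2 - 4*(11) y + (4*(-9)*(11) - (10)^2)
       = y^3 + (9) y^2 + (-44) y + (-496).
Simplifying: h(y) = y^3 + 9*y^2 - 44*y - 496.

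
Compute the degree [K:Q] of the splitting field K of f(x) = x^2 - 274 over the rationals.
[K:Q] = 2

The polynomial x^2 - 274 is irreducible over Q since 274 is not a perfect square. Its splitting field is Q(sqrt(274)), which has degree 2 over Q.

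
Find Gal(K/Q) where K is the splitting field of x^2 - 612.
Gal(K/Q) = Z/2Z (cyclic of order 2)

x^2 - 612 is irreducible over Q since 612 is not a rational square. The splitting field Q(sqrt(612)) has degree 2 over Q, and its unique nontrivial automorphism is sqrt(612) ↦ -sqrt(612). Hence Gal(Q(sqrt(612))/Q) = Z/2Z.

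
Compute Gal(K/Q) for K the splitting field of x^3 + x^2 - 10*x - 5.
Gal(K/Q) = S_3 (symmetric group of order 6)

Compute the discriminant of x^3 + (1)*x^2 + (-10)*x + (-5): Δ = 4345. Since Δ is not a rational square, the Galois group is not contained in A_3; it must be the full S_3 (irreducibility of the cubic rules out anything smaller).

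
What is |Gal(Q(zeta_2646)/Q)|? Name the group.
|Gal(Q(zeta_2646)/Q)| = phi(2646) = 756; group ≅ (Z/2646Z)^* ≅ Z/18Z × Z/42Z

The n-th cyclotomic polynomial Φ_2646(x) is the minimal polynomial of zeta_2646 over Q and has degree phi(2646) = 756. So Q(zeta_2646) is a degree-756 Galois extension with Galois group (Z/2646Z)^*. By CRT, (Z/2646Z)^* ≅ (Z/2Z)^* × (Z/27Z)^* × (Z/49Z)^*. Each prime-power unit group is (Z/2Z)^* ≅ trivial group (order 1); (Z/27Z)^* ≅ Z/18Z; (Z/49Z)^* ≅ Z/42Z. Hence Gal(Q(zeta_2646)/Q) ≅ Z/18Z × Z/42Z.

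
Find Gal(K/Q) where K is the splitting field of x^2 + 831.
Gal(K/Q) = Z/2Z (cyclic of order 2)

x^2 + 831 is irreducible over Q since -831 is not a rational square. The splitting field Q(sqrt(-831)) has degree 2 over Q, and its unique nontrivial automorphism is sqrt(-831) ↦ -sqrt(-831). Hence Gal(Q(sqrt(-831))/Q) = Z/2Z.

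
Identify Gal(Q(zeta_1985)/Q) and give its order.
|Gal(Q(zeta_1985)/Q)| = phi(1985) = 1584; group ≅ (Z/1985Z)^* ≅ Z/4Z × Z/396Z

The n-th cyclotomic polynomial Φ_1985(x) is the minimal polynomial of zeta_1985 over Q and has degree phi(1985) = 1584. So Q(zeta_1985) is a degree-1584 Galois extension with Galois group (Z/1985Z)^*. By CRT, (Z/1985Z)^* ≅ (Z/5Z)^* × (Z/397Z)^*. Each prime-power unit group is (Z/5Z)^* ≅ Z/4Z; (Z/397Z)^* ≅ Z/396Z. Hence Gal(Q(zeta_1985)/Q) ≅ Z/4Z × Z/396Z.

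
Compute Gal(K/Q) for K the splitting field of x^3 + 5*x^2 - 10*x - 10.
Gal(K/Q) = S_3 (symmetric group of order 6)

Compute the discriminant of x^3 + (5)*x^2 + (-10)*x + (-10): Δ = 17800. Since Δ is not a rational square, the Galois group is not contained in A_3; it must be the full S_3 (irreducibility of the cubic rules out anything smaller).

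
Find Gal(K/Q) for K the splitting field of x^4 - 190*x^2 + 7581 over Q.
Gal(K/Q) = V_4 (Klein four-group, Z/2Z × Z/2Z)

f factors as (x^2 - 57)(x^2 - 133), so the splitting field is K = Q(sqrt(57), sqrt(133)). The elements 57, 133, 7581 are all non-squares in Q, so sqrt(57) and sqrt(133) generate independent quadratic extensions. Thus [K:Q] = 4 and Gal(K/Q) is generated by the two order-2 automorphisms sqrt(57) ↦ -sqrt(57) and sqrt(133) ↦ -sqrt(133), giving V_4.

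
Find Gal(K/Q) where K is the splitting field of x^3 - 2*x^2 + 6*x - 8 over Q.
Gal(K/Q) = S_3 (symmetric group of order 6)

Compute the discriminant of x^3 + (-2)*x^2 + (6)*x + (-8): Δ = -976. Since Δ is not a rational square, the Galois group is not contained in A_3; it must be the full S_3 (irreducibility of the cubic rules out anything smaller).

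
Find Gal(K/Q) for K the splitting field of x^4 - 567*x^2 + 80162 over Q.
Gal(K/Q) = V_4 (Klein four-group, Z/2Z × Z/2Z)

f factors as (x^2 - 298)(x^2 - 269), so the splitting field is K = Q(sqrt(298), sqrt(269)). The elements 298, 269, 80162 are all non-squares in Q, so sqrt(298) and sqrt(269) generate independent quadratic extensions. Thus [K:Q] = 4 and Gal(K/Q) is generated by the two order-2 automorphisms sqrt(298) ↦ -sqrt(298) and sqrt(269) ↦ -sqrt(269), giving V_4.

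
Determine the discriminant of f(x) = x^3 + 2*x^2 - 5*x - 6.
Δ = 900

For x^3 + a x^2 + b x + c the discriminant is Δ = 18 a b c - 4 a^3 c + a^2 b^2 - 4 b^3 - 27 c^2.
Plug a = 2, b = -5, c = -6:
  18*(2)*(-5)*(-6) - 4*(2)^3*(-6) + (2)^2*(-5)^2 - 4*(-5)^3 - 27*(-6)^2
  = 1080 + (192) + 100 + (500) + (-972)
  = 900.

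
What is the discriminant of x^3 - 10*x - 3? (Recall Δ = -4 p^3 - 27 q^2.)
Δ = 3757

For a depressed cubic x^3 + p x + q the discriminant is Δ = -4 p^3 - 27 q^2 = -4*(-10)^3 - 27*(-3)^2 = 4000 - 243 = 3757.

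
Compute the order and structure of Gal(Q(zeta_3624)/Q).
|Gal(Q(zeta_3624)/Q)| = phi(3624) = 1200; group ≅ (Z/3624Z)^* ≅ Z/2Z × Z/2Z × Z/2Z × Z/150Z

The n-th cyclotomic polynomial Φ_3624(x) is the minimal polynomial of zeta_3624 over Q and has degree phi(3624) = 1200. So Q(zeta_3624) is a degree-1200 Galois extension with Galois group (Z/3624Z)^*. By CRT, (Z/3624Z)^* ≅ (Z/8Z)^* × (Z/3Z)^* × (Z/151Z)^*. Each prime-power unit group is (Z/8Z)^* ≅ Z/2Z × Z/2Z; (Z/3Z)^* ≅ Z/2Z; (Z/151Z)^* ≅ Z/150Z. Hence Gal(Q(zeta_3624)/Q) ≅ Z/2Z × Z/2Z × Z/2Z × Z/150Z.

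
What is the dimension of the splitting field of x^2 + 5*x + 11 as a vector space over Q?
[K:Q] = 2

The discriminant of x^2 + (5)*x + (11) is b^2 - 4c = 25 - (44) = -19. Since -19 is not a perfect square in Q, the polynomial is irreducible over Q. Its two roots generate a degree-2 extension, so [K:Q] = 2.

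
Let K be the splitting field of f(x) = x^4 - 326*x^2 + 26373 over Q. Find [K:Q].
[K:Q] = 4

f factors as (x^2 - 177)(x^2 - 149); the splitting field is K = Q(sqrt(177), sqrt(149)). Since 177, 149, and 26373 are all non-squares in Q, the three subfields Q(sqrt(177)), Q(sqrt(149)), Q(sqrt(26373)) are distinct degree-2 extensions, so [K:Q] = 4 (Klein four Galois group).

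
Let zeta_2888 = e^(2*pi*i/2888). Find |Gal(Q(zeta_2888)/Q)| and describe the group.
|Gal(Q(zeta_2888)/Q)| = phi(2888) = 1368; group ≅ (Z/2888Z)^* ≅ Z/2Z × Z/2Z × Z/342Z

The n-th cyclotomic polynomial Φ_2888(x) is the minimal polynomial of zeta_2888 over Q and has degree phi(2888) = 1368. So Q(zeta_2888) is a degree-1368 Galois extension with Galois group (Z/2888Z)^*. By CRT, (Z/2888Z)^* ≅ (Z/8Z)^* × (Z/361Z)^*. Each prime-power unit group is (Z/8Z)^* ≅ Z/2Z × Z/2Z; (Z/361Z)^* ≅ Z/342Z. Hence Gal(Q(zeta_2888)/Q) ≅ Z/2Z × Z/2Z × Z/342Z.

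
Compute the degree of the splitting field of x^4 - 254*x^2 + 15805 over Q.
[K:Q] = 4

f factors as (x^2 - 109)(x^2 - 145); the splitting field is K = Q(sqrt(109), sqrt(145)). Since 109, 145, and 15805 are all non-squares in Q, the three subfields Q(sqrt(109)), Q(sqrt(145)), Q(sqrt(15805)) are distinct degree-2 extensions, so [K:Q] = 4 (Klein four Galois group).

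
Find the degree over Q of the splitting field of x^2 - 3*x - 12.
[K:Q] = 2

The discriminant of x^2 + (-3)*x + (-12) is b^2 - 4c = 9 - (-48) = 57. Since 57 is not a perfect square in Q, the polynomial is irreducible over Q. Its two roots generate a degree-2 extension, so [K:Q] = 2.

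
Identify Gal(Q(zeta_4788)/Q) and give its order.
|Gal(Q(zeta_4788)/Q)| = phi(4788) = 1296; group ≅ (Z/4788Z)^* ≅ Z/2Z × Z/6Z × Z/6Z × Z/18Z

The n-th cyclotomic polynomial Φ_4788(x) is the minimal polynomial of zeta_4788 over Q and has degree phi(4788) = 1296. So Q(zeta_4788) is a degree-1296 Galois extension with Galois group (Z/4788Z)^*. By CRT, (Z/4788Z)^* ≅ (Z/4Z)^* × (Z/9Z)^* × (Z/7Z)^* × (Z/19Z)^*. Each prime-power unit group is (Z/4Z)^* ≅ Z/2Z; (Z/9Z)^* ≅ Z/6Z; (Z/7Z)^* ≅ Z/6Z; (Z/19Z)^* ≅ Z/18Z. Hence Gal(Q(zeta_4788)/Q) ≅ Z/2Z × Z/6Z × Z/6Z × Z/18Z.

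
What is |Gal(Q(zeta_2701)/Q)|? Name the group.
|Gal(Q(zeta_2701)/Q)| = phi(2701) = 2592; group ≅ (Z/2701Z)^* ≅ Z/36Z × Z/72Z

The n-th cyclotomic polynomial Φ_2701(x) is the minimal polynomial of zeta_2701 over Q and has degree phi(2701) = 2592. So Q(zeta_2701) is a degree-2592 Galois extension with Galois group (Z/2701Z)^*. By CRT, (Z/2701Z)^* ≅ (Z/37Z)^* × (Z/73Z)^*. Each prime-power unit group is (Z/37Z)^* ≅ Z/36Z; (Z/73Z)^* ≅ Z/72Z. Hence Gal(Q(zeta_2701)/Q) ≅ Z/36Z × Z/72Z.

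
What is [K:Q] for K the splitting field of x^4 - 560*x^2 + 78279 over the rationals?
[K:Q] = 4

f factors as (x^2 - 269)(x^2 - 291); the splitting field is K = Q(sqrt(269), sqrt(291)). Since 269, 291, and 78279 are all non-squares in Q, the three subfields Q(sqrt(269)), Q(sqrt(291)), Q(sqrt(78279)) are distinct degree-2 extensions, so [K:Q] = 4 (Klein four Galois group).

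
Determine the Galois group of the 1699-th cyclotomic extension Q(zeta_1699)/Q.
|Gal(Q(zeta_1699)/Q)| = phi(1699) = 1698; group ≅ (Z/1699Z)^* ≅ Z/1698Z

The n-th cyclotomic polynomial Φ_1699(x) is the minimal polynomial of zeta_1699 over Q and has degree phi(1699) = 1698. So Q(zeta_1699) is a degree-1698 Galois extension with Galois group (Z/1699Z)^*. (Z/1699Z)^* is cyclic since 1699 is an odd prime power (or 4). Hence Gal(Q(zeta_1699)/Q) ≅ Z/1698Z.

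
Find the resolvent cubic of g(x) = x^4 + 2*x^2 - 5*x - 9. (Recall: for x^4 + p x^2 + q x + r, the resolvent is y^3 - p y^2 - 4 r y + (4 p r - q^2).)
h(y) = y^3 - 2*y^2 + 36*y - 97

Identify coefficients: p = 2, q = -5, r = -9.
Plug into h(y) = y^3 - p y^2 - 4 r y + (4 p r - q^2):
  h(y) = y^3 - (2) y^2 - 4*(-9) y + (4*(2)*(-9) - (-5)^2)
       = y^3 + (-2) y^2 + (36) y + (-97).
Simplifying: h(y) = y^3 - 2*y^2 + 36*y - 97.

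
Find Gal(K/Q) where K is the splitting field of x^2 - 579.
Gal(K/Q) = Z/2Z (cyclic of order 2)

x^2 - 579 is irreducible over Q since 579 is not a rational square. The splitting field Q(sqrt(579)) has degree 2 over Q, and its unique nontrivial automorphism is sqrt(579) ↦ -sqrt(579). Hence Gal(Q(sqrt(579))/Q) = Z/2Z.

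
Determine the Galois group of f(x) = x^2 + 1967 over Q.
Gal(K/Q) = Z/2Z (cyclic of order 2)

x^2 + 1967 is irreducible over Q since -1967 is not a rational square. The splitting field Q(sqrt(-1967)) has degree 2 over Q, and its unique nontrivial automorphism is sqrt(-1967) ↦ -sqrt(-1967). Hence Gal(Q(sqrt(-1967))/Q) = Z/2Z.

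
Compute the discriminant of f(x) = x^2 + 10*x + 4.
Δ = 84

For a quadratic a x^2 + b x + c the discriminant is Δ = b^2 - 4ac = (10)^2 - 4*(1)*(4) = 100 - (16) = 84.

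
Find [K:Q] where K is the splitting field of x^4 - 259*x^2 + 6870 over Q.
[K:Q] = 4

f factors as (x^2 - 30)(x^2 - 229); the splitting field is K = Q(sqrt(30), sqrt(229)). Since 30, 229, and 6870 are all non-squares in Q, the three subfields Q(sqrt(30)), Q(sqrt(229)), Q(sqrt(6870)) are distinct degree-2 extensions, so [K:Q] = 4 (Klein four Galois group).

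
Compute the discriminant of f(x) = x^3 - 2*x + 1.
Δ = 5

For a depressed cubic x^3 + p x + q the discriminant is Δ = -4 p^3 - 27 q^2 = -4*(-2)^3 - 27*(1)^2 = 32 - 27 = 5.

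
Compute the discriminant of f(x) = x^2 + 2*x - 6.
Δ = 28

For a quadratic a x^2 + b x + c the discriminant is Δ = b^2 - 4ac = (2)^2 - 4*(1)*(-6) = 4 - (-24) = 28.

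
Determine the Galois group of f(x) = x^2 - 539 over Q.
Gal(K/Q) = Z/2Z (cyclic of order 2)

x^2 - 539 is irreducible over Q since 539 is not a rational square. The splitting field Q(sqrt(539)) has degree 2 over Q, and its unique nontrivial automorphism is sqrt(539) ↦ -sqrt(539). Hence Gal(Q(sqrt(539))/Q) = Z/2Z.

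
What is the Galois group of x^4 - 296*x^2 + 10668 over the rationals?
Gal(K/Q) = V_4 (Klein four-group, Z/2Z × Z/2Z)

f factors as (x^2 - 254)(x^2 - 42), so the splitting field is K = Q(sqrt(254), sqrt(42)). The elements 254, 42, 10668 are all non-squares in Q, so sqrt(254) and sqrt(42) generate independent quadratic extensions. Thus [K:Q] = 4 and Gal(K/Q) is generated by the two order-2 automorphisms sqrt(254) ↦ -sqrt(254) and sqrt(42) ↦ -sqrt(42), giving V_4.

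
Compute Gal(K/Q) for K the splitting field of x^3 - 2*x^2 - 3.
Gal(K/Q) = S_3 (symmetric group of order 6)

Compute the discriminant of x^3 + (-2)*x^2 + (0)*x + (-3): Δ = -339. Since Δ is not a rational square, the Galois group is not contained in A_3; it must be the full S_3 (irreducibility of the cubic rules out anything smaller).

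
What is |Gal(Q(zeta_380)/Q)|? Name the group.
|Gal(Q(zeta_380)/Q)| = phi(380) = 144; group ≅ (Z/380Z)^* ≅ Z/2Z × Z/4Z × Z/18Z

The n-th cyclotomic polynomial Φ_380(x) is the minimal polynomial of zeta_380 over Q and has degree phi(380) = 144. So Q(zeta_380) is a degree-144 Galois extension with Galois group (Z/380Z)^*. By CRT, (Z/380Z)^* ≅ (Z/4Z)^* × (Z/5Z)^* × (Z/19Z)^*. Each prime-power unit group is (Z/4Z)^* ≅ Z/2Z; (Z/5Z)^* ≅ Z/4Z; (Z/19Z)^* ≅ Z/18Z. Hence Gal(Q(zeta_380)/Q) ≅ Z/2Z × Z/4Z × Z/18Z.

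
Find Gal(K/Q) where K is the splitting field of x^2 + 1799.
Gal(K/Q) = Z/2Z (cyclic of order 2)

x^2 + 1799 is irreducible over Q since -1799 is not a rational square. The splitting field Q(sqrt(-1799)) has degree 2 over Q, and its unique nontrivial automorphism is sqrt(-1799) ↦ -sqrt(-1799). Hence Gal(Q(sqrt(-1799))/Q) = Z/2Z.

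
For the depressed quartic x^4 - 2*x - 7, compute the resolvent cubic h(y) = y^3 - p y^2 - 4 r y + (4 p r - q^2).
h(y) = y^3 + 28*y - 4

Identify coefficients: p = 0, q = -2, r = -7.
Plug into h(y) = y^3 - p y^2 - 4 r y + (4 p r - q^2):
  h(y) = y^3 - (0) y^2 - 4*(-7) y + (4*(0)*(-7) - (-2)^2)
       = y^3 + (0) y^2 + (28) y + (-4).
Simplifying: h(y) = y^3 + 28*y - 4.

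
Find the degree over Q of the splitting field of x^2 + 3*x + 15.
[K:Q] = 2

The discriminant of x^2 + (3)*x + (15) is b^2 - 4c = 9 - (60) = -51. Since -51 is not a perfect square in Q, the polynomial is irreducible over Q. Its two roots generate a degree-2 extension, so [K:Q] = 2.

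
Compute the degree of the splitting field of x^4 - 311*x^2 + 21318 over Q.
[K:Q] = 4

f factors as (x^2 - 209)(x^2 - 102); the splitting field is K = Q(sqrt(209), sqrt(102)). Since 209, 102, and 21318 are all non-squares in Q, the three subfields Q(sqrt(209)), Q(sqrt(102)), Q(sqrt(21318)) are distinct degree-2 extensions, so [K:Q] = 4 (Klein four Galois group).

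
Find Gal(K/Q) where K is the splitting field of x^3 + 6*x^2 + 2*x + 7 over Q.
Gal(K/Q) = S_3 (symmetric group of order 6)

Compute the discriminant of x^3 + (6)*x^2 + (2)*x + (7): Δ = -5747. Since Δ is not a rational square, the Galois group is not contained in A_3; it must be the full S_3 (irreducibility of the cubic rules out anything smaller).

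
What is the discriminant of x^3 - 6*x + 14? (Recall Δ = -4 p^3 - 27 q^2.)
Δ = -4428

For a depressed cubic x^3 + p x + q the discriminant is Δ = -4 p^3 - 27 q^2 = -4*(-6)^3 - 27*(14)^2 = 864 - 5292 = -4428.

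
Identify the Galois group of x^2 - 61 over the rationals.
Gal(K/Q) = Z/2Z (cyclic of order 2)

x^2 - 61 is irreducible over Q since 61 is not a rational square. The splitting field Q(sqrt(61)) has degree 2 over Q, and its unique nontrivial automorphism is sqrt(61) ↦ -sqrt(61). Hence Gal(Q(sqrt(61))/Q) = Z/2Z.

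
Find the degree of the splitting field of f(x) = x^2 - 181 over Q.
[K:Q] = 2

The polynomial x^2 - 181 is irreducible over Q since 181 is not a perfect square. Its splitting field is Q(sqrt(181)), which has degree 2 over Q.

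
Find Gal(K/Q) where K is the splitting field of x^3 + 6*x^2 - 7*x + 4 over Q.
Gal(K/Q) = S_3 (symmetric group of order 6)

Compute the discriminant of x^3 + (6)*x^2 + (-7)*x + (4): Δ = -3776. Since Δ is not a rational square, the Galois group is not contained in A_3; it must be the full S_3 (irreducibility of the cubic rules out anything smaller).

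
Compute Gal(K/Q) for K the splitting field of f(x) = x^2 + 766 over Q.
Gal(K/Q) = Z/2Z (cyclic of order 2)

x^2 + 766 is irreducible over Q since -766 is not a rational square. The splitting field Q(sqrt(-766)) has degree 2 over Q, and its unique nontrivial automorphism is sqrt(-766) ↦ -sqrt(-766). Hence Gal(Q(sqrt(-766))/Q) = Z/2Z.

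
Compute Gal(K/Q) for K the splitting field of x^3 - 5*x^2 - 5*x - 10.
Gal(K/Q) = S_3 (symmetric group of order 6)

Compute the discriminant of x^3 + (-5)*x^2 + (-5)*x + (-10): Δ = -11075. Since Δ is not a rational square, the Galois group is not contained in A_3; it must be the full S_3 (irreducibility of the cubic rules out anything smaller).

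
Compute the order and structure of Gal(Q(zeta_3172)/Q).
|Gal(Q(zeta_3172)/Q)| = phi(3172) = 1440; group ≅ (Z/3172Z)^* ≅ Z/2Z × Z/12Z × Z/60Z

The n-th cyclotomic polynomial Φ_3172(x) is the minimal polynomial of zeta_3172 over Q and has degree phi(3172) = 1440. So Q(zeta_3172) is a degree-1440 Galois extension with Galois group (Z/3172Z)^*. By CRT, (Z/3172Z)^* ≅ (Z/4Z)^* × (Z/13Z)^* × (Z/61Z)^*. Each prime-power unit group is (Z/4Z)^* ≅ Z/2Z; (Z/13Z)^* ≅ Z/12Z; (Z/61Z)^* ≅ Z/60Z. Hence Gal(Q(zeta_3172)/Q) ≅ Z/2Z × Z/12Z × Z/60Z.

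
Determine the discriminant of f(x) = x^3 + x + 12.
Δ = -3892

For a depressed cubic x^3 + p x + q the discriminant is Δ = -4 p^3 - 27 q^2 = -4*(1)^3 - 27*(12)^2 = -4 - 3888 = -3892.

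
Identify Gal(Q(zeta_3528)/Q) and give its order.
|Gal(Q(zeta_3528)/Q)| = phi(3528) = 1008; group ≅ (Z/3528Z)^* ≅ Z/2Z × Z/2Z × Z/6Z × Z/42Z

The n-th cyclotomic polynomial Φ_3528(x) is the minimal polynomial of zeta_3528 over Q and has degree phi(3528) = 1008. So Q(zeta_3528) is a degree-1008 Galois extension with Galois group (Z/3528Z)^*. By CRT, (Z/3528Z)^* ≅ (Z/8Z)^* × (Z/9Z)^* × (Z/49Z)^*. Each prime-power unit group is (Z/8Z)^* ≅ Z/2Z × Z/2Z; (Z/9Z)^* ≅ Z/6Z; (Z/49Z)^* ≅ Z/42Z. Hence Gal(Q(zeta_3528)/Q) ≅ Z/2Z × Z/2Z × Z/6Z × Z/42Z.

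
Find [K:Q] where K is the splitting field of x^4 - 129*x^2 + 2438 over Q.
[K:Q] = 4

f factors as (x^2 - 106)(x^2 - 23); the splitting field is K = Q(sqrt(106), sqrt(23)). Since 106, 23, and 2438 are all non-squares in Q, the three subfields Q(sqrt(106)), Q(sqrt(23)), Q(sqrt(2438)) are distinct degree-2 extensions, so [K:Q] = 4 (Klein four Galois group).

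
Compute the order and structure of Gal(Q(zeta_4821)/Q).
|Gal(Q(zeta_4821)/Q)| = phi(4821) = 3212; group ≅ (Z/4821Z)^* ≅ Z/2Z × Z/1606Z

The n-th cyclotomic polynomial Φ_4821(x) is the minimal polynomial of zeta_4821 over Q and has degree phi(4821) = 3212. So Q(zeta_4821) is a degree-3212 Galois extension with Galois group (Z/4821Z)^*. By CRT, (Z/4821Z)^* ≅ (Z/3Z)^* × (Z/1607Z)^*. Each prime-power unit group is (Z/3Z)^* ≅ Z/2Z; (Z/1607Z)^* ≅ Z/1606Z. Hence Gal(Q(zeta_4821)/Q) ≅ Z/2Z × Z/1606Z.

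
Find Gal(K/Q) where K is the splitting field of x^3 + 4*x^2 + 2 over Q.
Gal(K/Q) = S_3 (symmetric group of order 6)

Compute the discriminant of x^3 + (4)*x^2 + (0)*x + (2): Δ = -620. Since Δ is not a rational square, the Galois group is not contained in A_3; it must be the full S_3 (irreducibility of the cubic rules out anything smaller).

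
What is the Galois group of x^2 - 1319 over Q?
Gal(K/Q) = Z/2Z (cyclic of order 2)

x^2 - 1319 is irreducible over Q since 1319 is not a rational square. The splitting field Q(sqrt(1319)) has degree 2 over Q, and its unique nontrivial automorphism is sqrt(1319) ↦ -sqrt(1319). Hence Gal(Q(sqrt(1319))/Q) = Z/2Z.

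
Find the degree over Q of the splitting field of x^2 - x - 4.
[K:Q] = 2

The discriminant of x^2 + (-1)*x + (-4) is b^2 - 4c = 1 - (-16) = 17. Since 17 is not a perfect square in Q, the polynomial is irreducible over Q. Its two roots generate a degree-2 extension, so [K:Q] = 2.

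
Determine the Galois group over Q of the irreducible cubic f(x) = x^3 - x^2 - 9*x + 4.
Gal(K/Q) = S_3 (symmetric group of order 6)

Compute the discriminant of x^3 + (-1)*x^2 + (-9)*x + (4): Δ = 3229. Since Δ is not a rational square, the Galois group is not contained in A_3; it must be the full S_3 (irreducibility of the cubic rules out anything smaller).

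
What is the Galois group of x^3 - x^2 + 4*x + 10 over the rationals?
Gal(K/Q) = S_3 (symmetric group of order 6)

Compute the discriminant of x^3 + (-1)*x^2 + (4)*x + (10): Δ = -3620. Since Δ is not a rational square, the Galois group is not contained in A_3; it must be the full S_3 (irreducibility of the cubic rules out anything smaller).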